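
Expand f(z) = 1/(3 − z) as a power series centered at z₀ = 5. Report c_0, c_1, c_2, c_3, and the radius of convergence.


Let w = z − z₀, so z = z₀ + w.
Then 3 − z = 3 − (z₀ + w) = (3 − z₀) − w = -2 − w.
f(z) = 1/(-2 − w) = (1/(-2)) · 1/(1 − w/(-2)) = Σ_{n≥0} w^n / (-2)^(n+1).
So c_n = 1/(-2)^(n+1):
  c_0 = 1/(-2)^1 = -1/2.
  c_1 = 1/(-2)^2 = 1/4.
  c_2 = 1/(-2)^3 = -1/8.
  c_3 = 1/(-2)^4 = 1/16.
The series is valid for |w/d| < 1, i.e. |z − z₀| < |d|.
Radius of convergence: R = |3 − z₀| = |-2| = 2 (distance from z₀ to the singularity z = 3).

c_0 = -1/2, c_1 = 1/4, c_2 = -1/8, c_3 = 1/16; R = 2.


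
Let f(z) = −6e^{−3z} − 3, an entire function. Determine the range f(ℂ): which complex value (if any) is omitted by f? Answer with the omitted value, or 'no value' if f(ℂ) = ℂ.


Little Picard bounds the complement of f(ℂ) to at most one point.
e^{−3z} is never zero on ℂ, so -6·e^{−3z} takes every value in ℂ ∖ {0}. Adding -3 shifts the range to ℂ ∖ {-3}. Thus f omits exactly the value -3.

Omitted value: -3.


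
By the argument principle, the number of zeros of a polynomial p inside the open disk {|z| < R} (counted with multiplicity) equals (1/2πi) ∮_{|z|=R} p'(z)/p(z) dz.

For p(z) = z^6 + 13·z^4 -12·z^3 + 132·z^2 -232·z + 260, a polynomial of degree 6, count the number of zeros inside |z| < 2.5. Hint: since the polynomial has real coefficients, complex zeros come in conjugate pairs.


The zeros of p are: (1 + 1i), (1 - 1i), (1 + 3i), (1 - 3i), (-2 + 3i), (-2 - 3i).
Their magnitudes are: 1.414, 1.414, 3.162, 3.162, 3.606, 3.606.
Zeros with |z| < R = 2.5: (1 + 1i), (1 - 1i).
Count = 2.
By the argument principle, (1/2πi) ∮_{|z|=R} p'(z)/p(z) dz equals exactly this count.

Number of zeros inside |z| < 2.5: 2.


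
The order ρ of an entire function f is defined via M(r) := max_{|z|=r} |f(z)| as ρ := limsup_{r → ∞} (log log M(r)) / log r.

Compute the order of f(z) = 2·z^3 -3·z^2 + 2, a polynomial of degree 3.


|f(z)| ≤ Σ|c_k|·r^k = O(r^3) as r → ∞. Polynomial growth is O(e^{r^ε}) for every ε > 0 (since r^3/e^{r^ε} → 0), so ρ ≤ ε for all ε > 0, i.e. ρ = 0. Every nonconstant polynomial has order 0.
Therefore ρ = 0.

Order ρ = 0.


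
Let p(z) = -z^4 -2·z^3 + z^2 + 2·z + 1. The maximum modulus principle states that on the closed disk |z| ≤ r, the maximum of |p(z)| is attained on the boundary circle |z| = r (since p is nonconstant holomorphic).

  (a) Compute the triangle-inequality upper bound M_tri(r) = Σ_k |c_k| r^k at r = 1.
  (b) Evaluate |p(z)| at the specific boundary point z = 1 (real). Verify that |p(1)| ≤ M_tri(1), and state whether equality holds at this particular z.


Coefficients: c_0 = 1, c_1 = 2, c_2 = 1, c_3 = -2, c_4 = -1. Radius r = 1.
Part (a). Triangle bound: M_tri(r) = Σ_k |c_k| r^k
  = |1|·1^0 + |2|·1^1 + |1|·1^2 + |-2|·1^3 + |-1|·1^4
  = 1 + 2 + 1 + 2 + 1 = 7.
This bounds M(r) := max_{|z|=r} |p(z)| from above; equality holds iff all terms c_k z^k can be made to align in phase at a single z on |z|=r.
Part (b). At z = 1 (real, on the circle |z| = r):
  p(1) = (1)·1^0 + (2)·1^1 + (1)·1^2 + (-2)·1^3 + (-1)·1^4 = 1.
  |p(1)| = 1.
Check: |p(1)| = 1 ≤ 7 = M_tri(1). ✓ Equality does not hold at z = 1 (the coefficients have mixed signs, so the terms do not all align in phase there).

M_tri(1) = 7; |p(1)| = 1; equality at z=1: no.


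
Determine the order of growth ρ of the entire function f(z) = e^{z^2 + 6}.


|e^{z^2 + 6}| = e^{Re(1·z^2) + 6} ≤ e^{1|z|^2 + 6} = e^{1r^2 + 6} on |z| = r, so ρ ≤ 2. Choosing z on |z|=r so that 1·z^2 is real positive (always possible by picking arg z appropriately) gives |f(z)| = e^{1r^2 + 6}, matching the bound. The additive constant 6 does not affect log log M(r) ~ 2·log r. Hence ρ = 2.
Therefore ρ = 2.

Order ρ = 2.


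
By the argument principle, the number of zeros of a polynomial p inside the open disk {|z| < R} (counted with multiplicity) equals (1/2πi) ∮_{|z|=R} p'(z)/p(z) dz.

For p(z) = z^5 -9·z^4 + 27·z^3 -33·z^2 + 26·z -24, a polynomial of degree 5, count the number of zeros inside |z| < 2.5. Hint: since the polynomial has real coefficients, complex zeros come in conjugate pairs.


The zeros of p are: 2, 3, 4, (0 + 1i), (0 - 1i).
Their magnitudes are: 2, 3, 4, 1, 1.
Zeros with |z| < R = 2.5: 2, (0 + 1i), (0 - 1i).
Count = 3.
By the argument principle, (1/2πi) ∮_{|z|=R} p'(z)/p(z) dz equals exactly this count.

Number of zeros inside |z| < 2.5: 3.


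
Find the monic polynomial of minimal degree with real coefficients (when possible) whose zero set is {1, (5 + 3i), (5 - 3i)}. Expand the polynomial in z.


The polynomial is p(z) = ∏_{α ∈ S} (z − α), where S = {1, (5 + 3i), (5 - 3i)}.
Expanding the product yields: p(z) = z^3 -11·z^2 + 44·z -34.
Note conjugate pairs combine to real quadratics: (z − (5+3i))(z − (5−3i)) = z² − 10z + 34.
The resulting polynomial has degree 3 and real coefficients as required.

p(z) = z^3 -11·z^2 + 44·z -34.


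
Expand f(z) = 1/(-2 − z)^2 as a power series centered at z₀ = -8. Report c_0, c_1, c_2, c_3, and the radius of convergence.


Let w = z − z₀, so z = z₀ + w.
Then -2 − z = -2 − (z₀ + w) = (-2 − z₀) − w = 6 − w.
f(z) = 1/(6 − w)^2 = (1/(6)^2) · (1 − w/(6))^{−2}.
By the binomial series (1−u)^{−2} = Σ_{n≥0} C(n+1, 1) u^n for |u|<1, with u = w/(6):
  c_n = C(n+1, 1) / (6)^(n+2).
  c_0 = 1/(6)^2 = 1/36.
  c_1 = 2/(6)^3 = 1/108.
  c_2 = 3/(6)^4 = 1/432.
  c_3 = 4/(6)^5 = 1/1944.
The series is valid for |w/d| < 1, i.e. |z − z₀| < |d|.
Radius of convergence: R = |-2 − z₀| = |6| = 6 (distance from z₀ to the singularity z = -2).

c_0 = 1/36, c_1 = 1/108, c_2 = 1/432, c_3 = 1/1944; R = 6.


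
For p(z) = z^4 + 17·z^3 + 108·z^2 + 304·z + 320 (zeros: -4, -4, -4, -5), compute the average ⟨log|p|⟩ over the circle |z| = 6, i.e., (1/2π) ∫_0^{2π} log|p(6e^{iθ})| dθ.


Zeros: -5, -4, -4, -4; r = 6.
Inside |z| < r: -5, -4, -4, -4. Outside (|z| ≥ r): ∅.
p(0) = 320, so log|p(0)| = log(320) = 5.7683.
Apply Jensen: I(r) = log|p(0)| + Σ_k log(r/|z_k|), summed over zeros inside |z| < r.
  log(r/|z_k|) for z_k = -4: log(6/4) = 0.4055
  log(r/|z_k|) for z_k = -4: log(6/4) = 0.4055
  log(r/|z_k|) for z_k = -4: log(6/4) = 0.4055
  log(r/|z_k|) for z_k = -5: log(6/5) = 0.1823
Sum over inside zeros: 1.3987.
I(r) = log|p(0)| + (inside sum) = 5.7683 + 1.3987 = 7.1670.
Closed form (all zeros inside, monic): I(r) = n·log(r) = 4·log(6) = 7.1670. ✓

I(r) ≈ 7.1670.


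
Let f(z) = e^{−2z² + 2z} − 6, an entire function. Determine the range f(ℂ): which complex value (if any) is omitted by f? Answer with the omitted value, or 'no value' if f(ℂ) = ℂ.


Little Picard bounds the complement of f(ℂ) to at most one point.
The exponent g(z) = −2z² + 2z is a nonconstant polynomial, hence surjective onto ℂ. So e^{g(z)} takes every value in {e^w : w ∈ ℂ} = ℂ ∖ {0}. Adding -6 shifts the range to ℂ ∖ {-6}. f omits exactly -6.

Omitted value: -6.


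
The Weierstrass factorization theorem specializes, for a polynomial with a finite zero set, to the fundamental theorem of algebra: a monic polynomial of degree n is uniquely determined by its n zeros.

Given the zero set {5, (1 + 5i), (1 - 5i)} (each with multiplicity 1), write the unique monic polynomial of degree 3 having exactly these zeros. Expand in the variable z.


The polynomial is p(z) = ∏_{α ∈ S} (z − α), where S = {5, (1 + 5i), (1 - 5i)}.
Expanding the product yields: p(z) = z^3 -7·z^2 + 36·z -130.
Note conjugate pairs combine to real quadratics: (z − (1+5i))(z − (1−5i)) = z² − 2z + 26.
The resulting polynomial has degree 3 and real coefficients as required.

p(z) = z^3 -7·z^2 + 36·z -130.


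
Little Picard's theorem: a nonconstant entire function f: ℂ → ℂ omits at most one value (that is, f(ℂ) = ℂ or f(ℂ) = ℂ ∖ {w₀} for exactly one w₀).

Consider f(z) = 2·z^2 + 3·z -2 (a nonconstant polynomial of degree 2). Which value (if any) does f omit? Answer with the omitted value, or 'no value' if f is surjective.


Little Picard bounds the complement of f(ℂ) to at most one point.
For every w ∈ ℂ, the equation p(z) − w = 0 is a nonconstant polynomial in z and hence has at least one root by the fundamental theorem of algebra. So p is surjective onto ℂ, omitting no value.

Omitted value: no value.


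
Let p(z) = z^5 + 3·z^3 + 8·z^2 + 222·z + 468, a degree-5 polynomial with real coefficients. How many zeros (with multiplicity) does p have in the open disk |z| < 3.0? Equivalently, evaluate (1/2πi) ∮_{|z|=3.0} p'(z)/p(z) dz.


The zeros of p are: (-2 + 3i), (-2 - 3i), (3 + 3i), (3 - 3i), -2.
Their magnitudes are: 3.606, 3.606, 4.243, 4.243, 2.
Zeros with |z| < R = 3.0: -2.
Count = 1.
By the argument principle, (1/2πi) ∮_{|z|=R} p'(z)/p(z) dz equals exactly this count.

Number of zeros inside |z| < 3.0: 1.


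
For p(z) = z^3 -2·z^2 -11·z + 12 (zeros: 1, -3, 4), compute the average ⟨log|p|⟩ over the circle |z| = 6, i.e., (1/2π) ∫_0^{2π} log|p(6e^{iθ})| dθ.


Zeros: -3, 1, 4; r = 6.
Inside |z| < r: -3, 1, 4. Outside (|z| ≥ r): ∅.
p(0) = 12, so log|p(0)| = log(12) = 2.4849.
Apply Jensen: I(r) = log|p(0)| + Σ_k log(r/|z_k|), summed over zeros inside |z| < r.
  log(r/|z_k|) for z_k = 1: log(6/1) = 1.7918
  log(r/|z_k|) for z_k = -3: log(6/3) = 0.6931
  log(r/|z_k|) for z_k = 4: log(6/4) = 0.4055
Sum over inside zeros: 2.8904.
I(r) = log|p(0)| + (inside sum) = 2.4849 + 2.8904 = 5.3753.
Closed form (all zeros inside, monic): I(r) = n·log(r) = 3·log(6) = 5.3753. ✓

I(r) ≈ 5.3753.


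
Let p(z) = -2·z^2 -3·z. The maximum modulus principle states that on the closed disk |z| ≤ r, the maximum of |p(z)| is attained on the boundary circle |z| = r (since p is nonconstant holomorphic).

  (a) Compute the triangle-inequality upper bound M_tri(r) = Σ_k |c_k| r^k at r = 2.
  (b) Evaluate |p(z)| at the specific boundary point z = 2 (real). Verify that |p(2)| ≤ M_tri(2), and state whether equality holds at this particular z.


Coefficients: c_0 = 0, c_1 = -3, c_2 = -2. Radius r = 2.
Part (a). Triangle bound: M_tri(r) = Σ_k |c_k| r^k
  = |0|·2^0 + |-3|·2^1 + |-2|·2^2
  = 0 + 6 + 8 = 14.
This bounds M(r) := max_{|z|=r} |p(z)| from above; equality holds iff all terms c_k z^k can be made to align in phase at a single z on |z|=r.
Part (b). At z = 2 (real, on the circle |z| = r):
  p(2) = (0)·2^0 + (-3)·2^1 + (-2)·2^2 = -14.
  |p(2)| = 14.
Since all nonzero coefficients share the same sign, |p(2)| = 14 = M_tri(2); the triangle bound is attained at z = 2, so in fact M(r) = 14.

M_tri(2) = 14; |p(2)| = 14; equality at z=2: yes.


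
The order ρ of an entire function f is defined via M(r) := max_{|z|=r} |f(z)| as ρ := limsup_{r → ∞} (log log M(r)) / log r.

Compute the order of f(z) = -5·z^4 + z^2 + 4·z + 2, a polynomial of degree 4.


|f(z)| ≤ Σ|c_k|·r^k = O(r^4) as r → ∞. Polynomial growth is O(e^{r^ε}) for every ε > 0 (since r^4/e^{r^ε} → 0), so ρ ≤ ε for all ε > 0, i.e. ρ = 0. Every nonconstant polynomial has order 0.
Therefore ρ = 0.

Order ρ = 0.


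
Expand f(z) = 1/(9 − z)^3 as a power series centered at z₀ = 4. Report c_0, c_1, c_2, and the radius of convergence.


Let w = z − z₀, so z = z₀ + w.
Then 9 − z = 9 − (z₀ + w) = (9 − z₀) − w = 5 − w.
f(z) = 1/(5 − w)^3 = (1/(5)^3) · (1 − w/(5))^{−3}.
By the binomial series (1−u)^{−3} = Σ_{n≥0} C(n+2, 2) u^n for |u|<1, with u = w/(5):
  c_n = C(n+2, 2) / (5)^(n+3).
  c_0 = 1/(5)^3 = 1/125.
  c_1 = 3/(5)^4 = 3/625.
  c_2 = 6/(5)^5 = 6/3125.
The series is valid for |w/d| < 1, i.e. |z − z₀| < |d|.
Radius of convergence: R = |9 − z₀| = |5| = 5 (distance from z₀ to the singularity z = 9).

c_0 = 1/125, c_1 = 3/625, c_2 = 6/3125; R = 5.


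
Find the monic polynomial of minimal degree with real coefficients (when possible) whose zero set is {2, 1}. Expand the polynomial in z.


The polynomial is p(z) = ∏_{α ∈ S} (z − α), where S = {2, 1}.
Expanding the product yields: p(z) = z^2 -3·z + 2.
The resulting polynomial has degree 2 and real coefficients as required.

p(z) = z^2 -3·z + 2.


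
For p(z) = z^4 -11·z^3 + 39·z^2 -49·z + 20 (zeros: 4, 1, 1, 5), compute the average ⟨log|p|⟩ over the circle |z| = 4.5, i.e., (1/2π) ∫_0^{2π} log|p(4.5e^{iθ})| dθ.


Zeros: 1, 1, 4, 5; r = 4.5.
Inside |z| < r: 1, 1, 4. Outside (|z| ≥ r): 5.
p(0) = 20, so log|p(0)| = log(20) = 2.9957.
Apply Jensen: I(r) = log|p(0)| + Σ_k log(r/|z_k|), summed over zeros inside |z| < r.
  log(r/|z_k|) for z_k = 4: log(4.5/4) = 0.1178
  log(r/|z_k|) for z_k = 1: log(4.5/1) = 1.5041
  log(r/|z_k|) for z_k = 1: log(4.5/1) = 1.5041
  Outside zeros (5) contribute nothing to the Jensen sum.
Sum over inside zeros: 3.1259.
I(r) = log|p(0)| + (inside sum) = 2.9957 + 3.1259 = 6.1217.
Note: since some zeros are outside |z| ≤ r, the simplified n·log(r) form does NOT apply — only the inside zeros contribute.

I(r) ≈ 6.1217.


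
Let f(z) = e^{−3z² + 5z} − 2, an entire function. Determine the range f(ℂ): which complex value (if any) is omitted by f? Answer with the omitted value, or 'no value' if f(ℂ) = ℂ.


Little Picard bounds the complement of f(ℂ) to at most one point.
The exponent g(z) = −3z² + 5z is a nonconstant polynomial, hence surjective onto ℂ. So e^{g(z)} takes every value in {e^w : w ∈ ℂ} = ℂ ∖ {0}. Adding -2 shifts the range to ℂ ∖ {-2}. f omits exactly -2.

Omitted value: -2.


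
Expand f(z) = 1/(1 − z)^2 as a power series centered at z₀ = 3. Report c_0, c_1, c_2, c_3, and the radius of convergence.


Let w = z − z₀, so z = z₀ + w.
Then 1 − z = 1 − (z₀ + w) = (1 − z₀) − w = -2 − w.
f(z) = 1/(-2 − w)^2 = (1/(-2)^2) · (1 − w/(-2))^{−2}.
By the binomial series (1−u)^{−2} = Σ_{n≥0} C(n+1, 1) u^n for |u|<1, with u = w/(-2):
  c_n = C(n+1, 1) / (-2)^(n+2).
  c_0 = 1/(-2)^2 = 1/4.
  c_1 = 2/(-2)^3 = -1/4.
  c_2 = 3/(-2)^4 = 3/16.
  c_3 = 4/(-2)^5 = -1/8.
The series is valid for |w/d| < 1, i.e. |z − z₀| < |d|.
Radius of convergence: R = |1 − z₀| = |-2| = 2 (distance from z₀ to the singularity z = 1).

c_0 = 1/4, c_1 = -1/4, c_2 = 3/16, c_3 = -1/8; R = 2.


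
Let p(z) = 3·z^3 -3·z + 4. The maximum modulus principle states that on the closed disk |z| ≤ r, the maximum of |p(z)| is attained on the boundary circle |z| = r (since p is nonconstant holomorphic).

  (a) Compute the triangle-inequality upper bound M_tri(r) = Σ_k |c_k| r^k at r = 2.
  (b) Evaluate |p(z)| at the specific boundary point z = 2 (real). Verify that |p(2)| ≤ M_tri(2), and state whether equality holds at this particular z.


Coefficients: c_0 = 4, c_1 = -3, c_2 = 0, c_3 = 3. Radius r = 2.
Part (a). Triangle bound: M_tri(r) = Σ_k |c_k| r^k
  = |4|·2^0 + |-3|·2^1 + |0|·2^2 + |3|·2^3
  = 4 + 6 + 0 + 24 = 34.
This bounds M(r) := max_{|z|=r} |p(z)| from above; equality holds iff all terms c_k z^k can be made to align in phase at a single z on |z|=r.
Part (b). At z = 2 (real, on the circle |z| = r):
  p(2) = (4)·2^0 + (-3)·2^1 + (0)·2^2 + (3)·2^3 = 22.
  |p(2)| = 22.
Check: |p(2)| = 22 ≤ 34 = M_tri(2). ✓ Equality does not hold at z = 2 (the coefficients have mixed signs, so the terms do not all align in phase there).

M_tri(2) = 34; |p(2)| = 22; equality at z=2: no.


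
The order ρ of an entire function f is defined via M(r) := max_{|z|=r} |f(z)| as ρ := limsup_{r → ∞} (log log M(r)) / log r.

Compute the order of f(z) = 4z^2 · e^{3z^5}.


M(r) = max_{|z|=r} |4|·|z|^2·|e^{3z^5}| = 4·r^2 · e^{3r^5} (the factors attain their maxima compatibly on |z|=r). Then log M(r) = log 4 + 2·log r + 3r^5, dominated by the last term, so log log M(r) ~ 5·log r. The polynomial factor 4z^2 contributes only a log r term and does not affect the order. ρ = 5.
Therefore ρ = 5.

Order ρ = 5.


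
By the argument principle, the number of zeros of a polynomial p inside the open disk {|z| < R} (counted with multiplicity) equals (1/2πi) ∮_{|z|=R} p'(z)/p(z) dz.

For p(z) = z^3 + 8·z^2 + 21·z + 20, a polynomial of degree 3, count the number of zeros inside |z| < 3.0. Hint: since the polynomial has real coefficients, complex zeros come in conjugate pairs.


The zeros of p are: -4, (-2 + 1i), (-2 - 1i).
Their magnitudes are: 4, 2.236, 2.236.
Zeros with |z| < R = 3.0: (-2 + 1i), (-2 - 1i).
Count = 2.
By the argument principle, (1/2πi) ∮_{|z|=R} p'(z)/p(z) dz equals exactly this count.

Number of zeros inside |z| < 3.0: 2.


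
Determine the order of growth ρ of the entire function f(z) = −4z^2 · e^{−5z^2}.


M(r) = max_{|z|=r} |-4|·|z|^2·|e^{−5z^2}| = 4·r^2 · e^{5r^2} (the factors attain their maxima compatibly on |z|=r). Then log M(r) = log 4 + 2·log r + 5r^2, dominated by the last term, so log log M(r) ~ 2·log r. The polynomial factor -4z^2 contributes only a log r term and does not affect the order. ρ = 2.
Therefore ρ = 2.

Order ρ = 2.


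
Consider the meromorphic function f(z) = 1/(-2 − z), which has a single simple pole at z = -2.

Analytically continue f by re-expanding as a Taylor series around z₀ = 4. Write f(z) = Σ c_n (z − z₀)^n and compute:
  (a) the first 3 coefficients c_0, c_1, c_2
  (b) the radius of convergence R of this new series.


Let w = z − z₀, so z = z₀ + w.
Then -2 − z = -2 − (z₀ + w) = (-2 − z₀) − w = -6 − w.
f(z) = 1/(-6 − w) = (1/(-6)) · 1/(1 − w/(-6)) = Σ_{n≥0} w^n / (-6)^(n+1).
So c_n = 1/(-6)^(n+1):
  c_0 = 1/(-6)^1 = -1/6.
  c_1 = 1/(-6)^2 = 1/36.
  c_2 = 1/(-6)^3 = -1/216.
The series is valid for |w/d| < 1, i.e. |z − z₀| < |d|.
Radius of convergence: R = |-2 − z₀| = |-6| = 6 (distance from z₀ to the singularity z = -2).

c_0 = -1/6, c_1 = 1/36, c_2 = -1/216; R = 6.


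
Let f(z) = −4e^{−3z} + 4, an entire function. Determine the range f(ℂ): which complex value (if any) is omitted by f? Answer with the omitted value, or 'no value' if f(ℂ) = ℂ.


Little Picard bounds the complement of f(ℂ) to at most one point.
e^{−3z} is never zero on ℂ, so -4·e^{−3z} takes every value in ℂ ∖ {0}. Adding 4 shifts the range to ℂ ∖ {4}. Thus f omits exactly the value 4.

Omitted value: 4.


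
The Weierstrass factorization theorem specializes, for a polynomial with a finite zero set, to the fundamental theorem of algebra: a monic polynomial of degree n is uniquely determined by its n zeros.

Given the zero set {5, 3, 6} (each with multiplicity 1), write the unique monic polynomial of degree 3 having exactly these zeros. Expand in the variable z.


The polynomial is p(z) = ∏_{α ∈ S} (z − α), where S = {5, 3, 6}.
Expanding the product yields: p(z) = z^3 -14·z^2 + 63·z -90.
The resulting polynomial has degree 3 and real coefficients as required.

p(z) = z^3 -14·z^2 + 63·z -90.


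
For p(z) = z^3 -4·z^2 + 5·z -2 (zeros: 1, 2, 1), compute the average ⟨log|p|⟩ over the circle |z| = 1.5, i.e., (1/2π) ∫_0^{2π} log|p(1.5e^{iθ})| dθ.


Zeros: 1, 1, 2; r = 1.5.
Inside |z| < r: 1, 1. Outside (|z| ≥ r): 2.
p(0) = -2, so log|p(0)| = log(2) = 0.6931.
Apply Jensen: I(r) = log|p(0)| + Σ_k log(r/|z_k|), summed over zeros inside |z| < r.
  log(r/|z_k|) for z_k = 1: log(1.5/1) = 0.4055
  log(r/|z_k|) for z_k = 1: log(1.5/1) = 0.4055
  Outside zeros (2) contribute nothing to the Jensen sum.
Sum over inside zeros: 0.8109.
I(r) = log|p(0)| + (inside sum) = 0.6931 + 0.8109 = 1.5041.
Note: since some zeros are outside |z| ≤ r, the simplified n·log(r) form does NOT apply — only the inside zeros contribute.

I(r) ≈ 1.5041.


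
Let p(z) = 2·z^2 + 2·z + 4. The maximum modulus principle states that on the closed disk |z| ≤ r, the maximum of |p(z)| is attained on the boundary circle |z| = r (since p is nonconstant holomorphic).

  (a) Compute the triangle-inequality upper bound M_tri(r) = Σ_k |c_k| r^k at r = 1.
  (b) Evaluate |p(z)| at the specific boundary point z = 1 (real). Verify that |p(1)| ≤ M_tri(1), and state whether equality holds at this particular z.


Coefficients: c_0 = 4, c_1 = 2, c_2 = 2. Radius r = 1.
Part (a). Triangle bound: M_tri(r) = Σ_k |c_k| r^k
  = |4|·1^0 + |2|·1^1 + |2|·1^2
  = 4 + 2 + 2 = 8.
This bounds M(r) := max_{|z|=r} |p(z)| from above; equality holds iff all terms c_k z^k can be made to align in phase at a single z on |z|=r.
Part (b). At z = 1 (real, on the circle |z| = r):
  p(1) = (4)·1^0 + (2)·1^1 + (2)·1^2 = 8.
  |p(1)| = 8.
Since all nonzero coefficients share the same sign, |p(1)| = 8 = M_tri(1); the triangle bound is attained at z = 1, so in fact M(r) = 8.

M_tri(1) = 8; |p(1)| = 8; equality at z=1: yes.


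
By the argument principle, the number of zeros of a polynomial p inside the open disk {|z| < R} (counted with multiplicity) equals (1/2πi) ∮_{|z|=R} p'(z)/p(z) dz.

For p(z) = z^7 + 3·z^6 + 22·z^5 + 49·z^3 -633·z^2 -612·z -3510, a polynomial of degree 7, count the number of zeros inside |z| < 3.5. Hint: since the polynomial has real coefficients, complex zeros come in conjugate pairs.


The zeros of p are: (-2 + 3i), (-2 - 3i), (0 + 3i), (0 - 3i), (-1 + 3i), (-1 - 3i), 3.
Their magnitudes are: 3.606, 3.606, 3, 3, 3.162, 3.162, 3.
Zeros with |z| < R = 3.5: (0 + 3i), (0 - 3i), (-1 + 3i), (-1 - 3i), 3.
Count = 5.
By the argument principle, (1/2πi) ∮_{|z|=R} p'(z)/p(z) dz equals exactly this count.

Number of zeros inside |z| < 3.5: 5.


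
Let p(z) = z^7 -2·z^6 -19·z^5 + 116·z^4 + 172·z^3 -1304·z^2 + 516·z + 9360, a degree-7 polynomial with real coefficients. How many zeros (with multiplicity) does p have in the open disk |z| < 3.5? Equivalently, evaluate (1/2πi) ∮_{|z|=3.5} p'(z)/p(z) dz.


The zeros of p are: (3 + 3i), (3 - 3i), (-3 + 1i), (-3 - 1i), (3 + 2i), (3 - 2i), -4.
Their magnitudes are: 4.243, 4.243, 3.162, 3.162, 3.606, 3.606, 4.
Zeros with |z| < R = 3.5: (-3 + 1i), (-3 - 1i).
Count = 2.
By the argument principle, (1/2πi) ∮_{|z|=R} p'(z)/p(z) dz equals exactly this count.

Number of zeros inside |z| < 3.5: 2.


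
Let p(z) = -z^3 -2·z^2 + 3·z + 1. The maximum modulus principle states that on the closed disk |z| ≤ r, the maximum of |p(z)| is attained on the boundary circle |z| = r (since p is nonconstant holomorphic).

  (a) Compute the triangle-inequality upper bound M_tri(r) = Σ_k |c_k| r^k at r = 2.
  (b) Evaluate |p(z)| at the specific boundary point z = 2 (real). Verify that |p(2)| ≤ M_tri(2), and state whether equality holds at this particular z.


Coefficients: c_0 = 1, c_1 = 3, c_2 = -2, c_3 = -1. Radius r = 2.
Part (a). Triangle bound: M_tri(r) = Σ_k |c_k| r^k
  = |1|·2^0 + |3|·2^1 + |-2|·2^2 + |-1|·2^3
  = 1 + 6 + 8 + 8 = 23.
This bounds M(r) := max_{|z|=r} |p(z)| from above; equality holds iff all terms c_k z^k can be made to align in phase at a single z on |z|=r.
Part (b). At z = 2 (real, on the circle |z| = r):
  p(2) = (1)·2^0 + (3)·2^1 + (-2)·2^2 + (-1)·2^3 = -9.
  |p(2)| = 9.
Check: |p(2)| = 9 ≤ 23 = M_tri(2). ✓ Equality does not hold at z = 2 (the coefficients have mixed signs, so the terms do not all align in phase there).

M_tri(2) = 23; |p(2)| = 9; equality at z=2: no.


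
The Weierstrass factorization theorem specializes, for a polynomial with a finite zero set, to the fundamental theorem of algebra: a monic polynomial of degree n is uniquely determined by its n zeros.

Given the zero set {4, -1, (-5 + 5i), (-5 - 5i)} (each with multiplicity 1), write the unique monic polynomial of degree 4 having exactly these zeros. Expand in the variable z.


The polynomial is p(z) = ∏_{α ∈ S} (z − α), where S = {4, -1, (-5 + 5i), (-5 - 5i)}.
Expanding the product yields: p(z) = z^4 + 7·z^3 + 16·z^2 -190·z -200.
Note conjugate pairs combine to real quadratics: (z − (-5+5i))(z − (-5−5i)) = z² + 10z + 50.
The resulting polynomial has degree 4 and real coefficients as required.

p(z) = z^4 + 7·z^3 + 16·z^2 -190·z -200.


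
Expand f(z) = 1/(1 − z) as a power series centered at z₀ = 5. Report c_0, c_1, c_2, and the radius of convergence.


Let w = z − z₀, so z = z₀ + w.
Then 1 − z = 1 − (z₀ + w) = (1 − z₀) − w = -4 − w.
f(z) = 1/(-4 − w) = (1/(-4)) · 1/(1 − w/(-4)) = Σ_{n≥0} w^n / (-4)^(n+1).
So c_n = 1/(-4)^(n+1):
  c_0 = 1/(-4)^1 = -1/4.
  c_1 = 1/(-4)^2 = 1/16.
  c_2 = 1/(-4)^3 = -1/64.
The series is valid for |w/d| < 1, i.e. |z − z₀| < |d|.
Radius of convergence: R = |1 − z₀| = |-4| = 4 (distance from z₀ to the singularity z = 1).

c_0 = -1/4, c_1 = 1/16, c_2 = -1/64; R = 4.


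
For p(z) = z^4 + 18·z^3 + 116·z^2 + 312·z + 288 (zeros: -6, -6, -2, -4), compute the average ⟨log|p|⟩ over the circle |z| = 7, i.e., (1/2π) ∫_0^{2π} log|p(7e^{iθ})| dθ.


Zeros: -6, -6, -4, -2; r = 7.
Inside |z| < r: -6, -6, -4, -2. Outside (|z| ≥ r): ∅.
p(0) = 288, so log|p(0)| = log(288) = 5.6630.
Apply Jensen: I(r) = log|p(0)| + Σ_k log(r/|z_k|), summed over zeros inside |z| < r.
  log(r/|z_k|) for z_k = -6: log(7/6) = 0.1542
  log(r/|z_k|) for z_k = -6: log(7/6) = 0.1542
  log(r/|z_k|) for z_k = -2: log(7/2) = 1.2528
  log(r/|z_k|) for z_k = -4: log(7/4) = 0.5596
Sum over inside zeros: 2.1207.
I(r) = log|p(0)| + (inside sum) = 5.6630 + 2.1207 = 7.7836.
Closed form (all zeros inside, monic): I(r) = n·log(r) = 4·log(7) = 7.7836. ✓

I(r) ≈ 7.7836.


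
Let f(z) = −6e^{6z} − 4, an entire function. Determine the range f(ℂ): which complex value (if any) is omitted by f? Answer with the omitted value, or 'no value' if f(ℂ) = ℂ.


Little Picard bounds the complement of f(ℂ) to at most one point.
e^{6z} is never zero on ℂ, so -6·e^{6z} takes every value in ℂ ∖ {0}. Adding -4 shifts the range to ℂ ∖ {-4}. Thus f omits exactly the value -4.

Omitted value: -4.


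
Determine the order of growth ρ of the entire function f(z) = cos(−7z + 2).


cos(w) is a linear combination of e^{iw} and e^{−iw} (or e^w, e^{−w} in the hyperbolic case), so |cos(w)| ≤ e^{|w|}. With w = −7z + 2, |w| ≤ 7|z| + 2 = 7r + 2 on |z| = r, giving M(r) ≤ e^{7r + 2}, so ρ ≤ 1. On a suitable ray (z = it for sin/cos; z = t for sinh/cosh, t real → ∞), |cos(−7z + 2)| grows like e^{7|t|}/2, so ρ ≥ 1. Hence ρ = 1.
Therefore ρ = 1.

Order ρ = 1.


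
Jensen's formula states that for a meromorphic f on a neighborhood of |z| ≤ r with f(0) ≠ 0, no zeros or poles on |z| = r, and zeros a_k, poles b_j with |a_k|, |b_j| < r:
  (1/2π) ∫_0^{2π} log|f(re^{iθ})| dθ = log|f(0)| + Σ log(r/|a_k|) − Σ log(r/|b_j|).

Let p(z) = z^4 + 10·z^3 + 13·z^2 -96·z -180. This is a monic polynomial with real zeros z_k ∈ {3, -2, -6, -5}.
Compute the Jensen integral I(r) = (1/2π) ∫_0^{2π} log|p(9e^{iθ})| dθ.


Zeros: -6, -5, -2, 3; r = 9.
Inside |z| < r: -6, -5, -2, 3. Outside (|z| ≥ r): ∅.
p(0) = -180, so log|p(0)| = log(180) = 5.1930.
Apply Jensen: I(r) = log|p(0)| + Σ_k log(r/|z_k|), summed over zeros inside |z| < r.
  log(r/|z_k|) for z_k = 3: log(9/3) = 1.0986
  log(r/|z_k|) for z_k = -2: log(9/2) = 1.5041
  log(r/|z_k|) for z_k = -6: log(9/6) = 0.4055
  log(r/|z_k|) for z_k = -5: log(9/5) = 0.5878
Sum over inside zeros: 3.5959.
I(r) = log|p(0)| + (inside sum) = 5.1930 + 3.5959 = 8.7889.
Closed form (all zeros inside, monic): I(r) = n·log(r) = 4·log(9) = 8.7889. ✓

I(r) ≈ 8.7889.


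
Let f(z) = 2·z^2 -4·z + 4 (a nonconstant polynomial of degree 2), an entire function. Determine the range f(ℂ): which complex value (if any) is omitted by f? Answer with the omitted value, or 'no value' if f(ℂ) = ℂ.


Little Picard bounds the complement of f(ℂ) to at most one point.
For every w ∈ ℂ, the equation p(z) − w = 0 is a nonconstant polynomial in z and hence has at least one root by the fundamental theorem of algebra. So p is surjective onto ℂ, omitting no value.

Omitted value: no value.


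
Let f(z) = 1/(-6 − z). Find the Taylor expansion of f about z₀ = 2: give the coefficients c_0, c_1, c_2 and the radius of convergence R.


Let w = z − z₀, so z = z₀ + w.
Then -6 − z = -6 − (z₀ + w) = (-6 − z₀) − w = -8 − w.
f(z) = 1/(-8 − w) = (1/(-8)) · 1/(1 − w/(-8)) = Σ_{n≥0} w^n / (-8)^(n+1).
So c_n = 1/(-8)^(n+1):
  c_0 = 1/(-8)^1 = -1/8.
  c_1 = 1/(-8)^2 = 1/64.
  c_2 = 1/(-8)^3 = -1/512.
The series is valid for |w/d| < 1, i.e. |z − z₀| < |d|.
Radius of convergence: R = |-6 − z₀| = |-8| = 8 (distance from z₀ to the singularity z = -6).

c_0 = -1/8, c_1 = 1/64, c_2 = -1/512; R = 8.


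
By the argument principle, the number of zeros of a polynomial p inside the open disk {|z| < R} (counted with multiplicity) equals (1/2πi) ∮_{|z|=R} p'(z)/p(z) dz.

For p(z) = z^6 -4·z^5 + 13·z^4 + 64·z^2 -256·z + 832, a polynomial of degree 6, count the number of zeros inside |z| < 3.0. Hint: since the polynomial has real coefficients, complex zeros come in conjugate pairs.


The zeros of p are: (-2 + 2i), (-2 - 2i), (2 + 3i), (2 - 3i), (2 + 2i), (2 - 2i).
Their magnitudes are: 2.828, 2.828, 3.606, 3.606, 2.828, 2.828.
Zeros with |z| < R = 3.0: (-2 + 2i), (-2 - 2i), (2 + 2i), (2 - 2i).
Count = 4.
By the argument principle, (1/2πi) ∮_{|z|=R} p'(z)/p(z) dz equals exactly this count.

Number of zeros inside |z| < 3.0: 4.


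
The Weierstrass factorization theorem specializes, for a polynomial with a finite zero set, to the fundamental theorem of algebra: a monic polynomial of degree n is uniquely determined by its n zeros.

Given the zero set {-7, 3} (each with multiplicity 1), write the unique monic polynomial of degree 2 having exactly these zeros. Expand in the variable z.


The polynomial is p(z) = ∏_{α ∈ S} (z − α), where S = {-7, 3}.
Expanding the product yields: p(z) = z^2 + 4·z -21.
The resulting polynomial has degree 2 and real coefficients as required.

p(z) = z^2 + 4·z -21.


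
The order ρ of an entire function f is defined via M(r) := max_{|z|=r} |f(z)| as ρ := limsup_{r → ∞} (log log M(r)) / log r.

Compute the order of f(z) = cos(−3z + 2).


cos(w) is a linear combination of e^{iw} and e^{−iw} (or e^w, e^{−w} in the hyperbolic case), so |cos(w)| ≤ e^{|w|}. With w = −3z + 2, |w| ≤ 3|z| + 2 = 3r + 2 on |z| = r, giving M(r) ≤ e^{3r + 2}, so ρ ≤ 1. On a suitable ray (z = it for sin/cos; z = t for sinh/cosh, t real → ∞), |cos(−3z + 2)| grows like e^{3|t|}/2, so ρ ≥ 1. Hence ρ = 1.
Therefore ρ = 1.

Order ρ = 1.


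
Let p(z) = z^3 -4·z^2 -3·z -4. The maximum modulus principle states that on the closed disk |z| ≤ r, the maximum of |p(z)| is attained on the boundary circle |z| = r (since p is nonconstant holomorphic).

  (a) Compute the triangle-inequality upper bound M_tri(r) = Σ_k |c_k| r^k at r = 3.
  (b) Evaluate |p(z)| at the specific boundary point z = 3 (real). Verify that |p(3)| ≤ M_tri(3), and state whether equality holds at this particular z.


Coefficients: c_0 = -4, c_1 = -3, c_2 = -4, c_3 = 1. Radius r = 3.
Part (a). Triangle bound: M_tri(r) = Σ_k |c_k| r^k
  = |-4|·3^0 + |-3|·3^1 + |-4|·3^2 + |1|·3^3
  = 4 + 9 + 36 + 27 = 76.
This bounds M(r) := max_{|z|=r} |p(z)| from above; equality holds iff all terms c_k z^k can be made to align in phase at a single z on |z|=r.
Part (b). At z = 3 (real, on the circle |z| = r):
  p(3) = (-4)·3^0 + (-3)·3^1 + (-4)·3^2 + (1)·3^3 = -22.
  |p(3)| = 22.
Check: |p(3)| = 22 ≤ 76 = M_tri(3). ✓ Equality does not hold at z = 3 (the coefficients have mixed signs, so the terms do not all align in phase there).

M_tri(3) = 76; |p(3)| = 22; equality at z=3: no.


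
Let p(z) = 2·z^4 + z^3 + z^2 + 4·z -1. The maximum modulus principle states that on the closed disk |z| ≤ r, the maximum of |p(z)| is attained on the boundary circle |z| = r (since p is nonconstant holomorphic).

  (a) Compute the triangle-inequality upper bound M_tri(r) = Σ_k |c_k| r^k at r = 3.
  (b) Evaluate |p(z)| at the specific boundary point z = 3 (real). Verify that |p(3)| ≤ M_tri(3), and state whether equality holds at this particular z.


Coefficients: c_0 = -1, c_1 = 4, c_2 = 1, c_3 = 1, c_4 = 2. Radius r = 3.
Part (a). Triangle bound: M_tri(r) = Σ_k |c_k| r^k
  = |-1|·3^0 + |4|·3^1 + |1|·3^2 + |1|·3^3 + |2|·3^4
  = 1 + 12 + 9 + 27 + 162 = 211.
This bounds M(r) := max_{|z|=r} |p(z)| from above; equality holds iff all terms c_k z^k can be made to align in phase at a single z on |z|=r.
Part (b). At z = 3 (real, on the circle |z| = r):
  p(3) = (-1)·3^0 + (4)·3^1 + (1)·3^2 + (1)·3^3 + (2)·3^4 = 209.
  |p(3)| = 209.
Check: |p(3)| = 209 ≤ 211 = M_tri(3). ✓ Equality does not hold at z = 3 (the coefficients have mixed signs, so the terms do not all align in phase there).

M_tri(3) = 211; |p(3)| = 209; equality at z=3: no.


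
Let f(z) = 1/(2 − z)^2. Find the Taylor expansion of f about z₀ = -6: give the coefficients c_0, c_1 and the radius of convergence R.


Let w = z − z₀, so z = z₀ + w.
Then 2 − z = 2 − (z₀ + w) = (2 − z₀) − w = 8 − w.
f(z) = 1/(8 − w)^2 = (1/(8)^2) · (1 − w/(8))^{−2}.
By the binomial series (1−u)^{−2} = Σ_{n≥0} C(n+1, 1) u^n for |u|<1, with u = w/(8):
  c_n = C(n+1, 1) / (8)^(n+2).
  c_0 = 1/(8)^2 = 1/64.
  c_1 = 2/(8)^3 = 1/256.
The series is valid for |w/d| < 1, i.e. |z − z₀| < |d|.
Radius of convergence: R = |2 − z₀| = |8| = 8 (distance from z₀ to the singularity z = 2).

c_0 = 1/64, c_1 = 1/256; R = 8.


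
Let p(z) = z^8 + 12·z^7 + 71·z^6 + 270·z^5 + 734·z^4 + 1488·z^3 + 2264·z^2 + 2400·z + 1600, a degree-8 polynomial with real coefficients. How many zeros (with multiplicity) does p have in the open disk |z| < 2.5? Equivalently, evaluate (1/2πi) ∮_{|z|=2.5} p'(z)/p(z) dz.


The zeros of p are: (-3 + 1i), (-3 - 1i), (0 + 2i), (0 - 2i), (-2 + 2i), (-2 - 2i), (-1 + 2i), (-1 - 2i).
Their magnitudes are: 3.162, 3.162, 2, 2, 2.828, 2.828, 2.236, 2.236.
Zeros with |z| < R = 2.5: (0 + 2i), (0 - 2i), (-1 + 2i), (-1 - 2i).
Count = 4.
By the argument principle, (1/2πi) ∮_{|z|=R} p'(z)/p(z) dz equals exactly this count.

Number of zeros inside |z| < 2.5: 4.


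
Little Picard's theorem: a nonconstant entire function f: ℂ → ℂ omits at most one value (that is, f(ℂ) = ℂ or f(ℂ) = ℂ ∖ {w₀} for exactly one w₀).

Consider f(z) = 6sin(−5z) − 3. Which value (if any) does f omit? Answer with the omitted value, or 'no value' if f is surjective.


Little Picard bounds the complement of f(ℂ) to at most one point.
sin is entire and surjective onto ℂ: for every w ∈ ℂ, sin(ζ) = w has a solution ζ ∈ ℂ (e.g., via the complex inverse arcsin). With ζ = −5z this gives z = ζ/(-5). Then 6·sin(−5z) takes every value in 6·ℂ = ℂ, and adding -3 is a bijection of ℂ. So f is surjective and omits no value. (Note: only on the real line is sin bounded by [−1, 1].)

Omitted value: no value.


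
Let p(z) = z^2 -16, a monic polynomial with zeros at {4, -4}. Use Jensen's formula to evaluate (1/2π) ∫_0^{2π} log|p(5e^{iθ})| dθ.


Zeros: -4, 4; r = 5.
Inside |z| < r: -4, 4. Outside (|z| ≥ r): ∅.
p(0) = -16, so log|p(0)| = log(16) = 2.7726.
Apply Jensen: I(r) = log|p(0)| + Σ_k log(r/|z_k|), summed over zeros inside |z| < r.
  log(r/|z_k|) for z_k = 4: log(5/4) = 0.2231
  log(r/|z_k|) for z_k = -4: log(5/4) = 0.2231
Sum over inside zeros: 0.4463.
I(r) = log|p(0)| + (inside sum) = 2.7726 + 0.4463 = 3.2189.
Closed form (all zeros inside, monic): I(r) = n·log(r) = 2·log(5) = 3.2189. ✓

I(r) ≈ 3.2189.


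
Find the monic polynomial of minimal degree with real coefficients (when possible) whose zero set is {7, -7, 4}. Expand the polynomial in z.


The polynomial is p(z) = ∏_{α ∈ S} (z − α), where S = {7, -7, 4}.
Expanding the product yields: p(z) = z^3 -4·z^2 -49·z + 196.
The resulting polynomial has degree 3 and real coefficients as required.

p(z) = z^3 -4·z^2 -49·z + 196.


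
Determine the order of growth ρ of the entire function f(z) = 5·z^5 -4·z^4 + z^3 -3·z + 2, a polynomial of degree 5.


|f(z)| ≤ Σ|c_k|·r^k = O(r^5) as r → ∞. Polynomial growth is O(e^{r^ε}) for every ε > 0 (since r^5/e^{r^ε} → 0), so ρ ≤ ε for all ε > 0, i.e. ρ = 0. Every nonconstant polynomial has order 0.
Therefore ρ = 0.

Order ρ = 0.


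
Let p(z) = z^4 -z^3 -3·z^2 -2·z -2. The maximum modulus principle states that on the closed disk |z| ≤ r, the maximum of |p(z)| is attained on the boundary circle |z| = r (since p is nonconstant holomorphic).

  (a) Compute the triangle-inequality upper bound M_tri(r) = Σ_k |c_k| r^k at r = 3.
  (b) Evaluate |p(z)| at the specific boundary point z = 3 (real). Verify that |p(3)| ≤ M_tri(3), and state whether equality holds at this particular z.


Coefficients: c_0 = -2, c_1 = -2, c_2 = -3, c_3 = -1, c_4 = 1. Radius r = 3.
Part (a). Triangle bound: M_tri(r) = Σ_k |c_k| r^k
  = |-2|·3^0 + |-2|·3^1 + |-3|·3^2 + |-1|·3^3 + |1|·3^4
  = 2 + 6 + 27 + 27 + 81 = 143.
This bounds M(r) := max_{|z|=r} |p(z)| from above; equality holds iff all terms c_k z^k can be made to align in phase at a single z on |z|=r.
Part (b). At z = 3 (real, on the circle |z| = r):
  p(3) = (-2)·3^0 + (-2)·3^1 + (-3)·3^2 + (-1)·3^3 + (1)·3^4 = 19.
  |p(3)| = 19.
Check: |p(3)| = 19 ≤ 143 = M_tri(3). ✓ Equality does not hold at z = 3 (the coefficients have mixed signs, so the terms do not all align in phase there).

M_tri(3) = 143; |p(3)| = 19; equality at z=3: no.


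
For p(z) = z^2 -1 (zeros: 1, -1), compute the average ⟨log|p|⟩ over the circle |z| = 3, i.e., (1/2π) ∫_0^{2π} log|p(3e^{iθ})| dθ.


Zeros: -1, 1; r = 3.
Inside |z| < r: -1, 1. Outside (|z| ≥ r): ∅.
p(0) = -1, so log|p(0)| = log(1) = 0.0000.
Apply Jensen: I(r) = log|p(0)| + Σ_k log(r/|z_k|), summed over zeros inside |z| < r.
  log(r/|z_k|) for z_k = 1: log(3/1) = 1.0986
  log(r/|z_k|) for z_k = -1: log(3/1) = 1.0986
Sum over inside zeros: 2.1972.
I(r) = log|p(0)| + (inside sum) = 0.0000 + 2.1972 = 2.1972.
Closed form (all zeros inside, monic): I(r) = n·log(r) = 2·log(3) = 2.1972. ✓

I(r) ≈ 2.1972.


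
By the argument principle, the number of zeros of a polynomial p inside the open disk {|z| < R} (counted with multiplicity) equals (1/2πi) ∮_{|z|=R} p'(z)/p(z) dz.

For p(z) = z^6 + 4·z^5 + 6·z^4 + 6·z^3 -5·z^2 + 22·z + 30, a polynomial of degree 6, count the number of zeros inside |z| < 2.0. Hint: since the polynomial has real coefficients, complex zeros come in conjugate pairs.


The zeros of p are: (1 + 1i), (1 - 1i), -1, (-1 + 2i), (-1 - 2i), -3.
Their magnitudes are: 1.414, 1.414, 1, 2.236, 2.236, 3.
Zeros with |z| < R = 2.0: (1 + 1i), (1 - 1i), -1.
Count = 3.
By the argument principle, (1/2πi) ∮_{|z|=R} p'(z)/p(z) dz equals exactly this count.

Number of zeros inside |z| < 2.0: 3.


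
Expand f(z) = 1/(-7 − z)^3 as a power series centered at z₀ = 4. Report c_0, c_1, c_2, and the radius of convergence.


Let w = z − z₀, so z = z₀ + w.
Then -7 − z = -7 − (z₀ + w) = (-7 − z₀) − w = -11 − w.
f(z) = 1/(-11 − w)^3 = (1/(-11)^3) · (1 − w/(-11))^{−3}.
By the binomial series (1−u)^{−3} = Σ_{n≥0} C(n+2, 2) u^n for |u|<1, with u = w/(-11):
  c_n = C(n+2, 2) / (-11)^(n+3).
  c_0 = 1/(-11)^3 = -1/1331.
  c_1 = 3/(-11)^4 = 3/14641.
  c_2 = 6/(-11)^5 = -6/161051.
The series is valid for |w/d| < 1, i.e. |z − z₀| < |d|.
Radius of convergence: R = |-7 − z₀| = |-11| = 11 (distance from z₀ to the singularity z = -7).

c_0 = -1/1331, c_1 = 3/14641, c_2 = -6/161051; R = 11.


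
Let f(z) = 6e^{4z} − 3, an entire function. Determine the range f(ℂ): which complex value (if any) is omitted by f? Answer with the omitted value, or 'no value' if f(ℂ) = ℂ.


Little Picard bounds the complement of f(ℂ) to at most one point.
e^{4z} is never zero on ℂ, so 6·e^{4z} takes every value in ℂ ∖ {0}. Adding -3 shifts the range to ℂ ∖ {-3}. Thus f omits exactly the value -3.

Omitted value: -3.


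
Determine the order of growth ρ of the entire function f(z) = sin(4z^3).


Write sin(w) = (e^{iw} ± e^{−iw})/(2 or 2i), so |sin(w)| ≤ e^{|w|}. With w = 4z^3, |w| ≤ 4r^3 + 0 on |z|=r, giving M(r) ≤ e^{4r^3 + 0} and ρ ≤ 3. For the lower bound, choose z on |z|=r with 4z^3 purely imaginary of modulus 4r^3; then |sin(4z^3)| grows like e^{4r^3}/2, so ρ ≥ 3. Hence ρ = 3.
Therefore ρ = 3.

Order ρ = 3.
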